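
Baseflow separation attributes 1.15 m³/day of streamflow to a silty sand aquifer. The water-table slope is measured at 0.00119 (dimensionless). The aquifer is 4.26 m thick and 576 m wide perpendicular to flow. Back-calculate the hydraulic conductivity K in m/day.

0.394

Cross-sectional area A = 576 × 4.26 = 2454 m².
Hydraulic gradient i = 0.00119.
From Q = K·A·i, K = Q / (A·i) = 1.15 / (2454 × 0.001190) = 0.3938 m/day.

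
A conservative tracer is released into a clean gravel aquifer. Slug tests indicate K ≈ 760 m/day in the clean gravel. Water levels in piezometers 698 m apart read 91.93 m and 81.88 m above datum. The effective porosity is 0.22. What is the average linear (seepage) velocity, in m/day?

Hydraulic gradient i = (91.93 − 81.88) / 698 = 10.05 / 698 = 0.01440.
Darcy flux q = K · i = 760.0 × 0.01440 = 10.94 m/day.
Seepage velocity v = q / n_e = 10.94 / 0.22 = 49.74 m/day.

49.7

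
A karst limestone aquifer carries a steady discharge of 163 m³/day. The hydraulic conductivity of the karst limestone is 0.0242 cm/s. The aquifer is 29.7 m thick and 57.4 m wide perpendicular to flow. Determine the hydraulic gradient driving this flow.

0.00457

Convert K: 0.0242 cm/s × 864 = 20.91 m/day.
Cross-sectional area A = 57.4 × 29.7 = 1705 m².
From Q = K·A·i, i = Q / (K·A) = 163 / (20.91 × 1705) = 0.004573.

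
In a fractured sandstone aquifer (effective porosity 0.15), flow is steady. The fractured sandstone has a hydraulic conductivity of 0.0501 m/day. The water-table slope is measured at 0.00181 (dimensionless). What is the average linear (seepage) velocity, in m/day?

0.000605

Hydraulic gradient i = 0.00181.
Darcy flux q = K · i = 0.05010 × 0.001810 = 9.068e-05 m/day.
Seepage velocity v = q / n_e = 9.068e-05 / 0.15 = 0.0006045 m/day.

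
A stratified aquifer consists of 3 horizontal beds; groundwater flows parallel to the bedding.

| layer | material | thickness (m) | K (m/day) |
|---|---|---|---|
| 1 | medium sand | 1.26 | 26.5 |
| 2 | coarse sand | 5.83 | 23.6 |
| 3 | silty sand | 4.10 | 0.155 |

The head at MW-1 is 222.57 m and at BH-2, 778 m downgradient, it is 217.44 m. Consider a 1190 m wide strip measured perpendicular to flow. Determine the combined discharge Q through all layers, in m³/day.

Flow is parallel to layering, so each bed carries its own Darcy discharge and the transmissivities add.
Σ(K_i·b_i) = 26.5×1.26 + 23.6×5.83 + 0.155×4.10 = 171.6 m²/day.
Hydraulic gradient i = (222.57 − 217.44) / 778 = 5.13 / 778 = 0.006594.
Q = Σ(K_i·b_i) · W · i = 171.6 × 1190 × 0.006594 = 1347 m³/day.

1350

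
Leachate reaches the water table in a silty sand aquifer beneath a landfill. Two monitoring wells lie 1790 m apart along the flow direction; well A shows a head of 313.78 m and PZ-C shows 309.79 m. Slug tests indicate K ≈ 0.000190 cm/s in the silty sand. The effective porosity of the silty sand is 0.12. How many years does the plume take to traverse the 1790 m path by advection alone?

1610

Convert K: 0.000190 cm/s × 864 = 0.1642 m/day.
Hydraulic gradient i = (313.78 − 309.79) / 1790 = 3.99 / 1790 = 0.002229.
Darcy flux q = K · i = 0.1642 × 0.002229 = 0.0003659 m/day.
Seepage velocity v = q / n_e = 0.0003659 / 0.12 = 0.003049 m/day.
Travel time t = L / v = 1790 / 0.003049 = 5.870e+05 days = 1607 years.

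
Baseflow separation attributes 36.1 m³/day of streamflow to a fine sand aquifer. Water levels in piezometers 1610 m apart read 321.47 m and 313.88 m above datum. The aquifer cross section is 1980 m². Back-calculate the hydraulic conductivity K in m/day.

Hydraulic gradient i = (321.47 − 313.88) / 1610 = 7.59 / 1610 = 0.004714.
From Q = K·A·i, K = Q / (A·i) = 36.1 / (1980 × 0.004714) = 3.867 m/day.

3.87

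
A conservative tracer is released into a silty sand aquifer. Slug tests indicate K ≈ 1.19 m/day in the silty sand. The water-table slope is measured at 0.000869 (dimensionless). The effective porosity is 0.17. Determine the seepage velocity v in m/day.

0.00608

Hydraulic gradient i = 0.000869.
Darcy flux q = K · i = 1.190 × 0.0008690 = 0.001034 m/day.
Seepage velocity v = q / n_e = 0.001034 / 0.17 = 0.006083 m/day.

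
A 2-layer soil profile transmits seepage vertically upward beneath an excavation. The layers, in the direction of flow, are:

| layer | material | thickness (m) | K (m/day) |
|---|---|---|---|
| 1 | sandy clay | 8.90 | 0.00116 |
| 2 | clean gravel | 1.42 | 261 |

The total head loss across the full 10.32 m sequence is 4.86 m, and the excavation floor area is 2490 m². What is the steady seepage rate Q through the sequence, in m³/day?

1.58

Flow is perpendicular to layering, so the layers act in series and the equivalent K is the thickness-weighted harmonic mean.
Total thickness L = 8.90 + 1.42 = 10.32 m.
Σ(b_i/K_i) = 8.90/0.00116 + 1.42/261 = 7672 d.
K_eq = L / Σ(b_i/K_i) = 10.32 / 7672 = 0.001345 m/day.
Q = K_eq · A · (Δh/L) = 0.001345 × 2490 × (4.86/10.32) = 1.577 m³/day.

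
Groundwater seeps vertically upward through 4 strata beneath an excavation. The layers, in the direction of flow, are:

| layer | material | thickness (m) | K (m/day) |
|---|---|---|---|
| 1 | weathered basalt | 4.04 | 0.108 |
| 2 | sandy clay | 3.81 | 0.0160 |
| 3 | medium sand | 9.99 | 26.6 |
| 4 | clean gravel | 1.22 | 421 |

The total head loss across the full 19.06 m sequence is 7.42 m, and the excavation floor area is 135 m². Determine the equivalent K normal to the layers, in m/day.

0.0691

Flow is perpendicular to layering, so the layers act in series and the equivalent K is the thickness-weighted harmonic mean.
Total thickness L = 4.04 + 3.81 + 9.99 + 1.22 = 19.06 m.
Σ(b_i/K_i) = 4.04/0.108 + 3.81/0.0160 + 9.99/26.6 + 1.22/421 = 275.9 d.
K_eq = L / Σ(b_i/K_i) = 19.06 / 275.9 = 0.06908 m/day.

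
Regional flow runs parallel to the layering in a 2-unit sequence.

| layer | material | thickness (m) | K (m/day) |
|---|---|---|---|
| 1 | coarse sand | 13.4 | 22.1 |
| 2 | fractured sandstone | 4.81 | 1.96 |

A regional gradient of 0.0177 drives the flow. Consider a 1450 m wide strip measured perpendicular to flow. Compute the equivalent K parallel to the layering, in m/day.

16.8

Flow is parallel to layering, so each bed carries its own Darcy discharge and the transmissivities add.
Σ(K_i·b_i) = 22.1×13.4 + 1.96×4.81 = 305.6 m²/day.
Total thickness b = 18.21 m, so K_eq = Σ(K_i·b_i)/b = 16.78 m/day.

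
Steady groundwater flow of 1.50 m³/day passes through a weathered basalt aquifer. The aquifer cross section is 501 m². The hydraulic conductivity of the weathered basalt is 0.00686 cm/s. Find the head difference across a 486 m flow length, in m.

0.246

Convert K: 0.00686 cm/s × 864 = 5.927 m/day.
From Q = K·A·i, i = Q / (K·A) = 1.50 / (5.927 × 501.0) = 0.0005051.
Head loss Δh = i · L = 0.0005051 × 486 = 0.2455 m.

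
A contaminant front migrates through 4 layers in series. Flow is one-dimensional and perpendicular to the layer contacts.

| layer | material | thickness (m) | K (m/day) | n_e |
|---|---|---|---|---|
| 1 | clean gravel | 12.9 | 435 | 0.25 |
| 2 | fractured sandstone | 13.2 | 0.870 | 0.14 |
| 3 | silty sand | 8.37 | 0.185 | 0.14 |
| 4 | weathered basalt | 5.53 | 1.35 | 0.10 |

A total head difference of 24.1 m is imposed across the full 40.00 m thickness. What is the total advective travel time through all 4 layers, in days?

With flow normal to the layers, continuity requires the same specific discharge q through every layer.
Σ(b_i/K_i) = 12.9/435 + 13.2/0.870 + 8.37/0.185 + 5.53/1.35 = 64.54 d.
q = Δh / Σ(b_i/K_i) = 24.1 / 64.54 = 0.3734 m/day.
In each layer the seepage velocity is v_i = q/n_i, so the layer transit time is t_i = b_i·n_i / q:
  layer 1 (clean gravel): t_1 = 12.9 × 0.25 / 0.3734 = 8.637 d
  layer 2 (fractured sandstone): t_2 = 13.2 × 0.14 / 0.3734 = 4.949 d
  layer 3 (silty sand): t_3 = 8.37 × 0.14 / 0.3734 = 3.138 d
  layer 4 (weathered basalt): t_4 = 5.53 × 0.10 / 0.3734 = 1.481 d
Total t = Σ t_i = 18.21 days.

18.2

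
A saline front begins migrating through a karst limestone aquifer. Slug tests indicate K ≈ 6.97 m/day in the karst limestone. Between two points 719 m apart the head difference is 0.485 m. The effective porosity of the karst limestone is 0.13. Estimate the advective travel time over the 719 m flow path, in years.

Hydraulic gradient i = Δh / L = 0.485 / 719 = 0.0006745.
Darcy flux q = K · i = 6.970 × 0.0006745 = 0.004702 m/day.
Seepage velocity v = q / n_e = 0.004702 / 0.13 = 0.03617 m/day.
Travel time t = L / v = 719 / 0.03617 = 19880 days = 54.43 years.

54.4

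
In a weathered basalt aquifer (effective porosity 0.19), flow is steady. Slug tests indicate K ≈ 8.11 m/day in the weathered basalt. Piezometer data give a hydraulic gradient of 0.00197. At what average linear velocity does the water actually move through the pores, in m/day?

Hydraulic gradient i = 0.00197.
Darcy flux q = K · i = 8.110 × 0.001970 = 0.01598 m/day.
Seepage velocity v = q / n_e = 0.01598 / 0.19 = 0.08409 m/day.

0.0841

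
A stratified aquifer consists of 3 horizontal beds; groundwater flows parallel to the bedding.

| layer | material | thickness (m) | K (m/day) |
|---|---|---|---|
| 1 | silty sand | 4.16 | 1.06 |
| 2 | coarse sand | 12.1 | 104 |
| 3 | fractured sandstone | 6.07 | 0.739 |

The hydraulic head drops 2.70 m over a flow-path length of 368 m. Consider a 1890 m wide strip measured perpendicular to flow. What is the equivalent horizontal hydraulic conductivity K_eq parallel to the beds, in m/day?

56.8

Flow is parallel to layering, so each bed carries its own Darcy discharge and the transmissivities add.
Σ(K_i·b_i) = 1.06×4.16 + 104×12.1 + 0.739×6.07 = 1267 m²/day.
Total thickness b = 22.33 m, so K_eq = Σ(K_i·b_i)/b = 56.75 m/day.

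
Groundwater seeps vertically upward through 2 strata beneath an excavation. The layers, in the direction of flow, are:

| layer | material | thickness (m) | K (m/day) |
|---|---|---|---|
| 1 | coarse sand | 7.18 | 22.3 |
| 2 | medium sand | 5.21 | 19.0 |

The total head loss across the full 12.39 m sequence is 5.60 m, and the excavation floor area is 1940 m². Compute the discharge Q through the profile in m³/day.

18200

Flow is perpendicular to layering, so the layers act in series and the equivalent K is the thickness-weighted harmonic mean.
Total thickness L = 7.18 + 5.21 = 12.39 m.
Σ(b_i/K_i) = 7.18/22.3 + 5.21/19.0 = 0.5962 d.
K_eq = L / Σ(b_i/K_i) = 12.39 / 0.5962 = 20.78 m/day.
Q = K_eq · A · (Δh/L) = 20.78 × 1940 × (5.60/12.39) = 18223 m³/day.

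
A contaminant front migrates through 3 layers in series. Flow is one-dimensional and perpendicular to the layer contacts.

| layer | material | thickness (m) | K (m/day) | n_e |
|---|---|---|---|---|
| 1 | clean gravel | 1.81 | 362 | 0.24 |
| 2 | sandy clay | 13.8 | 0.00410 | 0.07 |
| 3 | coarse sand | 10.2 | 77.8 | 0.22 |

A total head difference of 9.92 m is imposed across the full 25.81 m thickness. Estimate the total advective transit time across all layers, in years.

With flow normal to the layers, continuity requires the same specific discharge q through every layer.
Σ(b_i/K_i) = 1.81/362 + 13.8/0.00410 + 10.2/77.8 = 3366 d.
q = Δh / Σ(b_i/K_i) = 9.92 / 3366 = 0.002947 m/day.
In each layer the seepage velocity is v_i = q/n_i, so the layer transit time is t_i = b_i·n_i / q:
  layer 1 (clean gravel): t_1 = 1.81 × 0.24 / 0.002947 = 147.4 d
  layer 2 (sandy clay): t_2 = 13.8 × 0.07 / 0.002947 = 327.8 d
  layer 3 (coarse sand): t_3 = 10.2 × 0.22 / 0.002947 = 761.4 d
Total t = Σ t_i = 1237 days = 3.386 years.

3.39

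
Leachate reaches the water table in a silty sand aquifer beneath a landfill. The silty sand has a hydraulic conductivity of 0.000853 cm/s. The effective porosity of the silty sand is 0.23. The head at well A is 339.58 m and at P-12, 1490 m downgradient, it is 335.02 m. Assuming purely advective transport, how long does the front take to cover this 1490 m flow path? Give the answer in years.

Convert K: 0.000853 cm/s × 864 = 0.7370 m/day.
Hydraulic gradient i = (339.58 − 335.02) / 1490 = 4.56 / 1490 = 0.003060.
Darcy flux q = K · i = 0.7370 × 0.003060 = 0.002255 m/day.
Seepage velocity v = q / n_e = 0.002255 / 0.23 = 0.009806 m/day.
Travel time t = L / v = 1490 / 0.009806 = 1.519e+05 days = 416.0 years.

416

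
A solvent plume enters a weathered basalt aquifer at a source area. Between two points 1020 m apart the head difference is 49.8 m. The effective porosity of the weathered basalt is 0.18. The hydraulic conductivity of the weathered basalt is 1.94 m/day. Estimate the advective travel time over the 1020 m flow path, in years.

Hydraulic gradient i = Δh / L = 49.8 / 1020 = 0.04882.
Darcy flux q = K · i = 1.940 × 0.04882 = 0.09472 m/day.
Seepage velocity v = q / n_e = 0.09472 / 0.18 = 0.5262 m/day.
Travel time t = L / v = 1020 / 0.5262 = 1938 days = 5.307 years.

5.31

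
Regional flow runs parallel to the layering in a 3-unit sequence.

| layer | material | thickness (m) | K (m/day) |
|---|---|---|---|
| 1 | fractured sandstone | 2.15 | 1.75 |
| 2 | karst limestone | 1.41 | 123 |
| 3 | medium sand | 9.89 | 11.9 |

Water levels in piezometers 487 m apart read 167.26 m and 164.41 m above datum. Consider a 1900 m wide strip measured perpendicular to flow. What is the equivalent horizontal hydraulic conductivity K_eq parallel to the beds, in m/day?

Flow is parallel to layering, so each bed carries its own Darcy discharge and the transmissivities add.
Σ(K_i·b_i) = 1.75×2.15 + 123×1.41 + 11.9×9.89 = 294.9 m²/day.
Total thickness b = 13.45 m, so K_eq = Σ(K_i·b_i)/b = 21.92 m/day.

21.9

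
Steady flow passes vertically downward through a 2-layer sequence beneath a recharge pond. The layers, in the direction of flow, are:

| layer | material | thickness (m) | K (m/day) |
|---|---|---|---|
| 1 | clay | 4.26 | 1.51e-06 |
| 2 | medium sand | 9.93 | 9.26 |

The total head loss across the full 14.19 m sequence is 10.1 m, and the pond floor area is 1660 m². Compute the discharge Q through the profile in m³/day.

Flow is perpendicular to layering, so the layers act in series and the equivalent K is the thickness-weighted harmonic mean.
Total thickness L = 4.26 + 9.93 = 14.19 m.
Σ(b_i/K_i) = 4.26/1.51e-06 + 9.93/9.26 = 2.821e+06 d.
K_eq = L / Σ(b_i/K_i) = 14.19 / 2.821e+06 = 5.030e-06 m/day.
Q = K_eq · A · (Δh/L) = 5.030e-06 × 1660 × (10.1/14.19) = 0.005943 m³/day.

0.00594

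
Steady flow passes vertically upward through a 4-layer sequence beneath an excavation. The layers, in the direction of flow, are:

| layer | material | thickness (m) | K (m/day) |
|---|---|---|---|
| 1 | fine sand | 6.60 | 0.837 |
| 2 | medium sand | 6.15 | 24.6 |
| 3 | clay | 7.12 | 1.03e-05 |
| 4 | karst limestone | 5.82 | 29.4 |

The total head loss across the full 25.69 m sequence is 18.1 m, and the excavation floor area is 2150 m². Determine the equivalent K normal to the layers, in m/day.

3.72e-05

Flow is perpendicular to layering, so the layers act in series and the equivalent K is the thickness-weighted harmonic mean.
Total thickness L = 6.60 + 6.15 + 7.12 + 5.82 = 25.69 m.
Σ(b_i/K_i) = 6.60/0.837 + 6.15/24.6 + 7.12/1.03e-05 + 5.82/29.4 = 6.913e+05 d.
K_eq = L / Σ(b_i/K_i) = 25.69 / 6.913e+05 = 3.716e-05 m/day.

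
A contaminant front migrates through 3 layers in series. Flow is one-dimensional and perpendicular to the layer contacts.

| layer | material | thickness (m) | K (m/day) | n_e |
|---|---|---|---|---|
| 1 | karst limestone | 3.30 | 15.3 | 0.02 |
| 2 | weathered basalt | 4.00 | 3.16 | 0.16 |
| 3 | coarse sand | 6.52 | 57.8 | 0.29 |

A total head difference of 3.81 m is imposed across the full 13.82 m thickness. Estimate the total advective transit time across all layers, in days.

1.09

With flow normal to the layers, continuity requires the same specific discharge q through every layer.
Σ(b_i/K_i) = 3.30/15.3 + 4.00/3.16 + 6.52/57.8 = 1.594 d.
q = Δh / Σ(b_i/K_i) = 3.81 / 1.594 = 2.390 m/day.
In each layer the seepage velocity is v_i = q/n_i, so the layer transit time is t_i = b_i·n_i / q:
  layer 1 (karst limestone): t_1 = 3.30 × 0.02 / 2.390 = 0.02762 d
  layer 2 (weathered basalt): t_2 = 4.00 × 0.16 / 2.390 = 0.2678 d
  layer 3 (coarse sand): t_3 = 6.52 × 0.29 / 2.390 = 0.7912 d
Total t = Σ t_i = 1.087 days.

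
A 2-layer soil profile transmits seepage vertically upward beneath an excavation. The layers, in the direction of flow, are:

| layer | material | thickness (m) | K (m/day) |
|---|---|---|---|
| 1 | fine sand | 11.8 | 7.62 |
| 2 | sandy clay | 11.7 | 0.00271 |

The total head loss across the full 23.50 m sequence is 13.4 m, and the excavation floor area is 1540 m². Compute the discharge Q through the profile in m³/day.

4.78

Flow is perpendicular to layering, so the layers act in series and the equivalent K is the thickness-weighted harmonic mean.
Total thickness L = 11.8 + 11.7 = 23.50 m.
Σ(b_i/K_i) = 11.8/7.62 + 11.7/0.00271 = 4319 d.
K_eq = L / Σ(b_i/K_i) = 23.50 / 4319 = 0.005441 m/day.
Q = K_eq · A · (Δh/L) = 0.005441 × 1540 × (13.4/23.50) = 4.778 m³/day.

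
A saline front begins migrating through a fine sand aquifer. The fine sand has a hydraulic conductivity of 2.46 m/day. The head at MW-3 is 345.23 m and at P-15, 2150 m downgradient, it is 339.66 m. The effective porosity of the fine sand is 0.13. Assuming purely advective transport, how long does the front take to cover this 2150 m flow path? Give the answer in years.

Hydraulic gradient i = (345.23 − 339.66) / 2150 = 5.57 / 2150 = 0.002591.
Darcy flux q = K · i = 2.460 × 0.002591 = 0.006373 m/day.
Seepage velocity v = q / n_e = 0.006373 / 0.13 = 0.04902 m/day.
Travel time t = L / v = 2150 / 0.04902 = 43856 days = 120.1 years.

120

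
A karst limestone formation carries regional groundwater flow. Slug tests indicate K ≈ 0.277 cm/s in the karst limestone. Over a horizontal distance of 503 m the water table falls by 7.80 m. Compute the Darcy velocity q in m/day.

3.71

Convert K: 0.277 cm/s × 864 = 239.3 m/day.
Hydraulic gradient i = Δh / L = 7.80 / 503 = 0.01551.
Specific discharge q = K · i = 239.3 × 0.01551 = 3.711 m/day.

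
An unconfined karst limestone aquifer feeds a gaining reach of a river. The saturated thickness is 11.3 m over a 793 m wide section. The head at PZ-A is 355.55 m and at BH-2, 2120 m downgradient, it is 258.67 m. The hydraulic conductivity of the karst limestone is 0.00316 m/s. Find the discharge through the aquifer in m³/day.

112000

Convert K: 0.00316 m/s × 86400 = 273.0 m/day.
Cross-sectional area A = 793 × 11.3 = 8961 m².
Hydraulic gradient i = (355.55 − 258.67) / 2120 = 96.88 / 2120 = 0.04570.
Darcy's law: Q = K · A · i = 273.0 × 8961 × 0.04570 = 1.118e+05 m³/day.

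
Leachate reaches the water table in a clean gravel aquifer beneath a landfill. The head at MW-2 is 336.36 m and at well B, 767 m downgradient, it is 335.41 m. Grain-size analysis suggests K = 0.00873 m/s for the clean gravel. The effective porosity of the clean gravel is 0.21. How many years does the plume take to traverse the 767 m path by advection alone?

0.472

Convert K: 0.00873 m/s × 86400 = 754.3 m/day.
Hydraulic gradient i = (336.36 − 335.41) / 767 = 0.95 / 767 = 0.001239.
Darcy flux q = K · i = 754.3 × 0.001239 = 0.9342 m/day.
Seepage velocity v = q / n_e = 0.9342 / 0.21 = 4.449 m/day.
Travel time t = L / v = 767 / 4.449 = 172.4 days = 0.4720 years.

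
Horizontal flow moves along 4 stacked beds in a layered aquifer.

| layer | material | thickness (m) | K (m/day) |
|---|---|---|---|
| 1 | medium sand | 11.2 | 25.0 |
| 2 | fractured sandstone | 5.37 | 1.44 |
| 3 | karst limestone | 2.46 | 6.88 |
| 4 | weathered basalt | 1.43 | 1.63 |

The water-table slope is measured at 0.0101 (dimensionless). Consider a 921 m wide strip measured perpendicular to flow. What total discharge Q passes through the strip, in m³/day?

2860

Flow is parallel to layering, so each bed carries its own Darcy discharge and the transmissivities add.
Σ(K_i·b_i) = 25.0×11.2 + 1.44×5.37 + 6.88×2.46 + 1.63×1.43 = 307.0 m²/day.
Hydraulic gradient i = 0.0101.
Q = Σ(K_i·b_i) · W · i = 307.0 × 921 × 0.01010 = 2856 m³/day.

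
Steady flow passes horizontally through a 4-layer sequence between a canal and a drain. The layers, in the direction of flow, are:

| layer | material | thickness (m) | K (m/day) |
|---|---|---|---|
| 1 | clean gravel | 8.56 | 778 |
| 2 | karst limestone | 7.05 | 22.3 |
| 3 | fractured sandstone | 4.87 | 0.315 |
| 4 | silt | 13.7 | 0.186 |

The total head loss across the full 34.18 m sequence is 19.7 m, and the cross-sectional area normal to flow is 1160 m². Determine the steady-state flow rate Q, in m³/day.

255

Flow is perpendicular to layering, so the layers act in series and the equivalent K is the thickness-weighted harmonic mean.
Total thickness L = 8.56 + 7.05 + 4.87 + 13.7 = 34.18 m.
Σ(b_i/K_i) = 8.56/778 + 7.05/22.3 + 4.87/0.315 + 13.7/0.186 = 89.44 d.
K_eq = L / Σ(b_i/K_i) = 34.18 / 89.44 = 0.3821 m/day.
Q = K_eq · A · (Δh/L) = 0.3821 × 1160 × (19.7/34.18) = 255.5 m³/day.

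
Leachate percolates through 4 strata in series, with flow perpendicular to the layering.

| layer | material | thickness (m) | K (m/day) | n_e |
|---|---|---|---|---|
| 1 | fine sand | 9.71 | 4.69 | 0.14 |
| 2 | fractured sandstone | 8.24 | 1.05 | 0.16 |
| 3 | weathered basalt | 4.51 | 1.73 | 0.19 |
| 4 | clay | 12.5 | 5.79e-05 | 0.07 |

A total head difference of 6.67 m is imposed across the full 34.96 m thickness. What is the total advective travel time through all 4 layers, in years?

With flow normal to the layers, continuity requires the same specific discharge q through every layer.
Σ(b_i/K_i) = 9.71/4.69 + 8.24/1.05 + 4.51/1.73 + 12.5/5.79e-05 = 2.159e+05 d.
q = Δh / Σ(b_i/K_i) = 6.67 / 2.159e+05 = 3.089e-05 m/day.
In each layer the seepage velocity is v_i = q/n_i, so the layer transit time is t_i = b_i·n_i / q:
  layer 1 (fine sand): t_1 = 9.71 × 0.14 / 3.089e-05 = 44003 d
  layer 2 (fractured sandstone): t_2 = 8.24 × 0.16 / 3.089e-05 = 42675 d
  layer 3 (weathered basalt): t_3 = 4.51 × 0.19 / 3.089e-05 = 27737 d
  layer 4 (clay): t_4 = 12.5 × 0.07 / 3.089e-05 = 28323 d
Total t = Σ t_i = 1.427e+05 days = 390.8 years.

391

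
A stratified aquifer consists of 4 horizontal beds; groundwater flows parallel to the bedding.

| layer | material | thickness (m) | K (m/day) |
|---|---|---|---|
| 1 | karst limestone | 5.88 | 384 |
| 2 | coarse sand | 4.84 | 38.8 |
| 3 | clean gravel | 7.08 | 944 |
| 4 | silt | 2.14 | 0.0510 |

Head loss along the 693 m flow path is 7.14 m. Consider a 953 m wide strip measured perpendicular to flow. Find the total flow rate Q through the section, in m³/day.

Flow is parallel to layering, so each bed carries its own Darcy discharge and the transmissivities add.
Σ(K_i·b_i) = 384×5.88 + 38.8×4.84 + 944×7.08 + 0.0510×2.14 = 9129 m²/day.
Hydraulic gradient i = Δh / L = 7.14 / 693 = 0.01030.
Q = Σ(K_i·b_i) · W · i = 9129 × 953 × 0.01030 = 89639 m³/day.

89600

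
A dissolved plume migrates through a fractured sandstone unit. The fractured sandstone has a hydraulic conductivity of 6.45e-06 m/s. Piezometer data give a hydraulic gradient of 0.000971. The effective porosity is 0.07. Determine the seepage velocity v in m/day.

0.00773

Convert K: 6.45e-06 m/s × 86400 = 0.5573 m/day.
Hydraulic gradient i = 0.000971.
Darcy flux q = K · i = 0.5573 × 0.0009710 = 0.0005411 m/day.
Seepage velocity v = q / n_e = 0.0005411 / 0.07 = 0.007730 m/day.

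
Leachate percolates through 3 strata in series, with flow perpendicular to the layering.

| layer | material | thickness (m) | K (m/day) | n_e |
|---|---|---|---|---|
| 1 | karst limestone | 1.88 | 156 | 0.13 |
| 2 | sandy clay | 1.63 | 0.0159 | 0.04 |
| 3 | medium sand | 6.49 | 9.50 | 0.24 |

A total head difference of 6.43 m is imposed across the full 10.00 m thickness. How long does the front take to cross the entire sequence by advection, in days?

With flow normal to the layers, continuity requires the same specific discharge q through every layer.
Σ(b_i/K_i) = 1.88/156 + 1.63/0.0159 + 6.49/9.50 = 103.2 d.
q = Δh / Σ(b_i/K_i) = 6.43 / 103.2 = 0.06230 m/day.
In each layer the seepage velocity is v_i = q/n_i, so the layer transit time is t_i = b_i·n_i / q:
  layer 1 (karst limestone): t_1 = 1.88 × 0.13 / 0.06230 = 3.923 d
  layer 2 (sandy clay): t_2 = 1.63 × 0.04 / 0.06230 = 1.047 d
  layer 3 (medium sand): t_3 = 6.49 × 0.24 / 0.06230 = 25.00 d
Total t = Σ t_i = 29.97 days.

30.0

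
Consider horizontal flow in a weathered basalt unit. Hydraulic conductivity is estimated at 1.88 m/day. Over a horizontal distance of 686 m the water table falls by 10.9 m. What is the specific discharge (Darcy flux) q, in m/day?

Hydraulic gradient i = Δh / L = 10.9 / 686 = 0.01589.
Specific discharge q = K · i = 1.880 × 0.01589 = 0.02987 m/day.

0.0299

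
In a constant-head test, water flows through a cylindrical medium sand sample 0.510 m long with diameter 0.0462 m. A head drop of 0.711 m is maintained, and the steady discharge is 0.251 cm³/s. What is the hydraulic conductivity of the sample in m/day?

9.28

Cross-sectional area A = π·(d/2)² = π × (0.0462/2)² = 0.001676 m².
Convert discharge: 0.251 cm³/s = 2.510e-07 m³/s.
Darcy's law rearranged: K = Q·L / (A·Δh) = 2.510e-07 × 0.510 / (0.001676 × 0.711) = 0.0001074 m/s = 9.279 m/day.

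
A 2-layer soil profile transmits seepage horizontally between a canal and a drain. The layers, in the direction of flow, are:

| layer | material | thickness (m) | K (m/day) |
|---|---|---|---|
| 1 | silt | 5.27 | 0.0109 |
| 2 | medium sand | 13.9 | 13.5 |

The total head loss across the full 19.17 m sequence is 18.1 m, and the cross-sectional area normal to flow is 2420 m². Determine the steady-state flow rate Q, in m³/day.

Flow is perpendicular to layering, so the layers act in series and the equivalent K is the thickness-weighted harmonic mean.
Total thickness L = 5.27 + 13.9 = 19.17 m.
Σ(b_i/K_i) = 5.27/0.0109 + 13.9/13.5 = 484.5 d.
K_eq = L / Σ(b_i/K_i) = 19.17 / 484.5 = 0.03957 m/day.
Q = K_eq · A · (Δh/L) = 0.03957 × 2420 × (18.1/19.17) = 90.40 m³/day.

90.4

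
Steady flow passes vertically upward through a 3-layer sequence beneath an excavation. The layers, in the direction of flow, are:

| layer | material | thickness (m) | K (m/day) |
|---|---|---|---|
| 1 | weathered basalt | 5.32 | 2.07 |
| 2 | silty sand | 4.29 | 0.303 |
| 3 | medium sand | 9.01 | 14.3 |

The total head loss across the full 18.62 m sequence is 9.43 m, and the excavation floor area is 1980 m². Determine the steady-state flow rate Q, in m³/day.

1080

Flow is perpendicular to layering, so the layers act in series and the equivalent K is the thickness-weighted harmonic mean.
Total thickness L = 5.32 + 4.29 + 9.01 = 18.62 m.
Σ(b_i/K_i) = 5.32/2.07 + 4.29/0.303 + 9.01/14.3 = 17.36 d.
K_eq = L / Σ(b_i/K_i) = 18.62 / 17.36 = 1.073 m/day.
Q = K_eq · A · (Δh/L) = 1.073 × 1980 × (9.43/18.62) = 1076 m³/day.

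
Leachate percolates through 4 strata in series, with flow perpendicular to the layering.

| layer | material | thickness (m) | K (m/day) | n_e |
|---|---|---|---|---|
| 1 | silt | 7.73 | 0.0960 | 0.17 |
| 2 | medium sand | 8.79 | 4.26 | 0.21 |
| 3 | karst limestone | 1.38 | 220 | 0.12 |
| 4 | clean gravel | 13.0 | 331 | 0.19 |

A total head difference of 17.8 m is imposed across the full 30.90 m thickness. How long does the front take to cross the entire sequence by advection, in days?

With flow normal to the layers, continuity requires the same specific discharge q through every layer.
Σ(b_i/K_i) = 7.73/0.0960 + 8.79/4.26 + 1.38/220 + 13.0/331 = 82.63 d.
q = Δh / Σ(b_i/K_i) = 17.8 / 82.63 = 0.2154 m/day.
In each layer the seepage velocity is v_i = q/n_i, so the layer transit time is t_i = b_i·n_i / q:
  layer 1 (silt): t_1 = 7.73 × 0.17 / 0.2154 = 6.100 d
  layer 2 (medium sand): t_2 = 8.79 × 0.21 / 0.2154 = 8.569 d
  layer 3 (karst limestone): t_3 = 1.38 × 0.12 / 0.2154 = 0.7687 d
  layer 4 (clean gravel): t_4 = 13.0 × 0.19 / 0.2154 = 11.47 d
Total t = Σ t_i = 26.90 days.

26.9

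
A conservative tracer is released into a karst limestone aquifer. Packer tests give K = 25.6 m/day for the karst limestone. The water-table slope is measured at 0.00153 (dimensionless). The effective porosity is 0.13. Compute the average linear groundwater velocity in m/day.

0.301

Hydraulic gradient i = 0.00153.
Darcy flux q = K · i = 25.60 × 0.001530 = 0.03917 m/day.
Seepage velocity v = q / n_e = 0.03917 / 0.13 = 0.3013 m/day.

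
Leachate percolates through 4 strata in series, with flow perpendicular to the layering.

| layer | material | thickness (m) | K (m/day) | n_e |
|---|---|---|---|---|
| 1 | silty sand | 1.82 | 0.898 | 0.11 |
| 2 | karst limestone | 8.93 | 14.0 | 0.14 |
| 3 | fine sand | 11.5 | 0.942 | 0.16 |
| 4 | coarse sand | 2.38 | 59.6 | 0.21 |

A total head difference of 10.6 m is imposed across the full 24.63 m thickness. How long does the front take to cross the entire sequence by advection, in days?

With flow normal to the layers, continuity requires the same specific discharge q through every layer.
Σ(b_i/K_i) = 1.82/0.898 + 8.93/14.0 + 11.5/0.942 + 2.38/59.6 = 14.91 d.
q = Δh / Σ(b_i/K_i) = 10.6 / 14.91 = 0.7108 m/day.
In each layer the seepage velocity is v_i = q/n_i, so the layer transit time is t_i = b_i·n_i / q:
  layer 1 (silty sand): t_1 = 1.82 × 0.11 / 0.7108 = 0.2817 d
  layer 2 (karst limestone): t_2 = 8.93 × 0.14 / 0.7108 = 1.759 d
  layer 3 (fine sand): t_3 = 11.5 × 0.16 / 0.7108 = 2.589 d
  layer 4 (coarse sand): t_4 = 2.38 × 0.21 / 0.7108 = 0.7031 d
Total t = Σ t_i = 5.332 days.

5.33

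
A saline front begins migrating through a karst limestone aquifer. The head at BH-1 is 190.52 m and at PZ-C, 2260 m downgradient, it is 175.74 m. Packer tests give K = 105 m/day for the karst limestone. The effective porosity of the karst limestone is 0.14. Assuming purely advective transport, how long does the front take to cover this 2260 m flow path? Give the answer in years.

Hydraulic gradient i = (190.52 − 175.74) / 2260 = 14.78 / 2260 = 0.006540.
Darcy flux q = K · i = 105.0 × 0.006540 = 0.6867 m/day.
Seepage velocity v = q / n_e = 0.6867 / 0.14 = 4.905 m/day.
Travel time t = L / v = 2260 / 4.905 = 460.8 days = 1.262 years.

1.26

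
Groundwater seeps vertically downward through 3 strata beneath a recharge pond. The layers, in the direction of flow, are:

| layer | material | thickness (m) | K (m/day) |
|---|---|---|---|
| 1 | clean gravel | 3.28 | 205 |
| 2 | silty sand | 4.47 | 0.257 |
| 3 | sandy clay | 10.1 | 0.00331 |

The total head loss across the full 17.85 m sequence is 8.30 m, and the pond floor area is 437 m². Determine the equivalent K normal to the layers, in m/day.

0.00582

Flow is perpendicular to layering, so the layers act in series and the equivalent K is the thickness-weighted harmonic mean.
Total thickness L = 3.28 + 4.47 + 10.1 = 17.85 m.
Σ(b_i/K_i) = 3.28/205 + 4.47/0.257 + 10.1/0.00331 = 3069 d.
K_eq = L / Σ(b_i/K_i) = 17.85 / 3069 = 0.005817 m/day.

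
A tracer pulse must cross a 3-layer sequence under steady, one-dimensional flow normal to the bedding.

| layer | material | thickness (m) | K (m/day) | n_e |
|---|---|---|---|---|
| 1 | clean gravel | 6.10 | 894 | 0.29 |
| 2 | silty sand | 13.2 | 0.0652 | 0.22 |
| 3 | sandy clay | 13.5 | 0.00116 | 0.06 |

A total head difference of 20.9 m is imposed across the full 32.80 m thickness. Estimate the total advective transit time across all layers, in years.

With flow normal to the layers, continuity requires the same specific discharge q through every layer.
Σ(b_i/K_i) = 6.10/894 + 13.2/0.0652 + 13.5/0.00116 = 11840 d.
q = Δh / Σ(b_i/K_i) = 20.9 / 11840 = 0.001765 m/day.
In each layer the seepage velocity is v_i = q/n_i, so the layer transit time is t_i = b_i·n_i / q:
  layer 1 (clean gravel): t_1 = 6.10 × 0.29 / 0.001765 = 1002 d
  layer 2 (silty sand): t_2 = 13.2 × 0.22 / 0.001765 = 1645 d
  layer 3 (sandy clay): t_3 = 13.5 × 0.06 / 0.001765 = 458.9 d
Total t = Σ t_i = 3106 days = 8.504 years.

8.50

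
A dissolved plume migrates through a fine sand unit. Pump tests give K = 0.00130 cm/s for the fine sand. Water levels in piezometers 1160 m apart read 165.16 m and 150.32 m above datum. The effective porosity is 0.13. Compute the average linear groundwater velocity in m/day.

0.111

Convert K: 0.00130 cm/s × 864 = 1.123 m/day.
Hydraulic gradient i = (165.16 − 150.32) / 1160 = 14.84 / 1160 = 0.01279.
Darcy flux q = K · i = 1.123 × 0.01279 = 0.01437 m/day.
Seepage velocity v = q / n_e = 0.01437 / 0.13 = 0.1105 m/day.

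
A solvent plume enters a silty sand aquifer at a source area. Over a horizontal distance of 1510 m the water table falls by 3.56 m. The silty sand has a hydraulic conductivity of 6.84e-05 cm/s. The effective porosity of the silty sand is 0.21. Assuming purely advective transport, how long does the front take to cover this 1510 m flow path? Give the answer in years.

Convert K: 6.84e-05 cm/s × 864 = 0.05910 m/day.
Hydraulic gradient i = Δh / L = 3.56 / 1510 = 0.002358.
Darcy flux q = K · i = 0.05910 × 0.002358 = 0.0001393 m/day.
Seepage velocity v = q / n_e = 0.0001393 / 0.21 = 0.0006635 m/day.
Travel time t = L / v = 1510 / 0.0006635 = 2.276e+06 days = 6231 years.

6230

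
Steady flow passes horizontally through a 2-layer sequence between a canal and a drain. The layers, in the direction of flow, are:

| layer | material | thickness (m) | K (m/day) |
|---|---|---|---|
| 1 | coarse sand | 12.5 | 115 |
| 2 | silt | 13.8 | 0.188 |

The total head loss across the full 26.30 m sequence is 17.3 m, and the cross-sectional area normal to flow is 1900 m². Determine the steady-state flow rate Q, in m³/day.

447

Flow is perpendicular to layering, so the layers act in series and the equivalent K is the thickness-weighted harmonic mean.
Total thickness L = 12.5 + 13.8 = 26.30 m.
Σ(b_i/K_i) = 12.5/115 + 13.8/0.188 = 73.51 d.
K_eq = L / Σ(b_i/K_i) = 26.30 / 73.51 = 0.3578 m/day.
Q = K_eq · A · (Δh/L) = 0.3578 × 1900 × (17.3/26.30) = 447.1 m³/day.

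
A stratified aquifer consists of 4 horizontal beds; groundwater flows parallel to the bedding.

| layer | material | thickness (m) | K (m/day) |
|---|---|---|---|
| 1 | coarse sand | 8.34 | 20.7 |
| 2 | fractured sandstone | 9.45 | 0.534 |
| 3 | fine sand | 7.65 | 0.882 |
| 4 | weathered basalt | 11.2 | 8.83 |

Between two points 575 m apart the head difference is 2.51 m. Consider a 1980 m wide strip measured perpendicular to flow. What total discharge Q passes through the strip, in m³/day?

2450

Flow is parallel to layering, so each bed carries its own Darcy discharge and the transmissivities add.
Σ(K_i·b_i) = 20.7×8.34 + 0.534×9.45 + 0.882×7.65 + 8.83×11.2 = 283.3 m²/day.
Hydraulic gradient i = Δh / L = 2.51 / 575 = 0.004365.
Q = Σ(K_i·b_i) · W · i = 283.3 × 1980 × 0.004365 = 2449 m³/day.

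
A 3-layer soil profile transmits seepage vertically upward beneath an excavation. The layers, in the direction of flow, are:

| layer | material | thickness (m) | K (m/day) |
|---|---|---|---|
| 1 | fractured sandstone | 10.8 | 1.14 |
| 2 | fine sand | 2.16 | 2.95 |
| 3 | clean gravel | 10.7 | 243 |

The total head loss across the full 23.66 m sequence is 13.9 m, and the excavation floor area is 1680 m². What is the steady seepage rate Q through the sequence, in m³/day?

2280

Flow is perpendicular to layering, so the layers act in series and the equivalent K is the thickness-weighted harmonic mean.
Total thickness L = 10.8 + 2.16 + 10.7 = 23.66 m.
Σ(b_i/K_i) = 10.8/1.14 + 2.16/2.95 + 10.7/243 = 10.25 d.
K_eq = L / Σ(b_i/K_i) = 23.66 / 10.25 = 2.308 m/day.
Q = K_eq · A · (Δh/L) = 2.308 × 1680 × (13.9/23.66) = 2278 m³/day.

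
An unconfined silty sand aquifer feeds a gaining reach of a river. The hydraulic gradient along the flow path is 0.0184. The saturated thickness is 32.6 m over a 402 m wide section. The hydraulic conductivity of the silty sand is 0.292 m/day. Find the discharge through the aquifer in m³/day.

Cross-sectional area A = 402 × 32.6 = 13105 m².
Hydraulic gradient i = 0.0184.
Darcy's law: Q = K · A · i = 0.2920 × 13105 × 0.01840 = 70.41 m³/day.

70.4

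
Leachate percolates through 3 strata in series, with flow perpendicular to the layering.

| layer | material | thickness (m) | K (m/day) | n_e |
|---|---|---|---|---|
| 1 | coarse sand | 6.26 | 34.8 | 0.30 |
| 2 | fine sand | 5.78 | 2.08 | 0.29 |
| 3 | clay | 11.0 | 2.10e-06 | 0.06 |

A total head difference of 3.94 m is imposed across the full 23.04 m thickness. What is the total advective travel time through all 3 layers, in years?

15300

With flow normal to the layers, continuity requires the same specific discharge q through every layer.
Σ(b_i/K_i) = 6.26/34.8 + 5.78/2.08 + 11.0/2.10e-06 = 5.238e+06 d.
q = Δh / Σ(b_i/K_i) = 3.94 / 5.238e+06 = 7.522e-07 m/day.
In each layer the seepage velocity is v_i = q/n_i, so the layer transit time is t_i = b_i·n_i / q:
  layer 1 (coarse sand): t_1 = 6.26 × 0.30 / 7.522e-07 = 2.497e+06 d
  layer 2 (fine sand): t_2 = 5.78 × 0.29 / 7.522e-07 = 2.228e+06 d
  layer 3 (clay): t_3 = 11.0 × 0.06 / 7.522e-07 = 8.774e+05 d
Total t = Σ t_i = 5.603e+06 days = 15339 years.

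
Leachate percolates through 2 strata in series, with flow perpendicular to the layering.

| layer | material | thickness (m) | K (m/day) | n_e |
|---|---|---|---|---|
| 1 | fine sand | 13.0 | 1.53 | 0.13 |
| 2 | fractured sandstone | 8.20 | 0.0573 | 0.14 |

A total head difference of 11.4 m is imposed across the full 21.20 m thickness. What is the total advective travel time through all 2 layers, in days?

With flow normal to the layers, continuity requires the same specific discharge q through every layer.
Σ(b_i/K_i) = 13.0/1.53 + 8.20/0.0573 = 151.6 d.
q = Δh / Σ(b_i/K_i) = 11.4 / 151.6 = 0.07520 m/day.
In each layer the seepage velocity is v_i = q/n_i, so the layer transit time is t_i = b_i·n_i / q:
  layer 1 (fine sand): t_1 = 13.0 × 0.13 / 0.07520 = 22.47 d
  layer 2 (fractured sandstone): t_2 = 8.20 × 0.14 / 0.07520 = 15.27 d
Total t = Σ t_i = 37.74 days.

37.7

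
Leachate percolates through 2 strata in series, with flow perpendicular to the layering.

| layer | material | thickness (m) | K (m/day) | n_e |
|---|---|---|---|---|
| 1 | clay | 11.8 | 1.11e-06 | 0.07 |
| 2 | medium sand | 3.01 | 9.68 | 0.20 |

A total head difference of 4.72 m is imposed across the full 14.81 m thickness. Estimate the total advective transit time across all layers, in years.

8810

With flow normal to the layers, continuity requires the same specific discharge q through every layer.
Σ(b_i/K_i) = 11.8/1.11e-06 + 3.01/9.68 = 1.063e+07 d.
q = Δh / Σ(b_i/K_i) = 4.72 / 1.063e+07 = 4.440e-07 m/day.
In each layer the seepage velocity is v_i = q/n_i, so the layer transit time is t_i = b_i·n_i / q:
  layer 1 (clay): t_1 = 11.8 × 0.07 / 4.440e-07 = 1.860e+06 d
  layer 2 (medium sand): t_2 = 3.01 × 0.20 / 4.440e-07 = 1.356e+06 d
Total t = Σ t_i = 3.216e+06 days = 8806 years.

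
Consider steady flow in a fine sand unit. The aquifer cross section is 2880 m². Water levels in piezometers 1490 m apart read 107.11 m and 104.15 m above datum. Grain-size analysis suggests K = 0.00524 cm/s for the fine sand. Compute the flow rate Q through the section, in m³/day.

Convert K: 0.00524 cm/s × 864 = 4.527 m/day.
Hydraulic gradient i = (107.11 − 104.15) / 1490 = 2.96 / 1490 = 0.001987.
Darcy's law: Q = K · A · i = 4.527 × 2880 × 0.001987 = 25.90 m³/day.

25.9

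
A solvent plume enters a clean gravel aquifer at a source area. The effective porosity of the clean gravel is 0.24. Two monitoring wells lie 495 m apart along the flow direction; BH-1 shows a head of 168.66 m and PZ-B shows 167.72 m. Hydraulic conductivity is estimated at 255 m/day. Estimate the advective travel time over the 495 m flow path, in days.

Hydraulic gradient i = (168.66 − 167.72) / 495 = 0.94 / 495 = 0.001899.
Darcy flux q = K · i = 255.0 × 0.001899 = 0.4842 m/day.
Seepage velocity v = q / n_e = 0.4842 / 0.24 = 2.018 m/day.
Travel time t = L / v = 495 / 2.018 = 245.3 days.

245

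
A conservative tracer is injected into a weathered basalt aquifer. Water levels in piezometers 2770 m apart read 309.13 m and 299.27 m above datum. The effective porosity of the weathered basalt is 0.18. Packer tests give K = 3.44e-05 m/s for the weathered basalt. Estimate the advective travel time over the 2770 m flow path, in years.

129

Convert K: 3.44e-05 m/s × 86400 = 2.972 m/day.
Hydraulic gradient i = (309.13 − 299.27) / 2770 = 9.86 / 2770 = 0.003560.
Darcy flux q = K · i = 2.972 × 0.003560 = 0.01058 m/day.
Seepage velocity v = q / n_e = 0.01058 / 0.18 = 0.05878 m/day.
Travel time t = L / v = 2770 / 0.05878 = 47128 days = 129.0 years.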